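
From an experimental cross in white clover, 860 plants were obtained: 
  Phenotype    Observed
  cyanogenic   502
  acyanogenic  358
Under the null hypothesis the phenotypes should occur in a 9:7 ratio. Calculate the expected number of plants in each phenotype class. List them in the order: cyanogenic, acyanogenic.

The 9:7 ratio has 16 parts, so with N = 860 the expected counts are:
  cyanogenic: 860 × 9/16 = 483.75
  acyanogenic: 860 × 7/16 = 376.25

483.75, 376.25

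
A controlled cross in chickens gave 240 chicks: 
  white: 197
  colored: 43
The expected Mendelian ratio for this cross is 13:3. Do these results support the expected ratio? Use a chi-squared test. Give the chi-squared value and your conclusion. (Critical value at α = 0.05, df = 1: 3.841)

0.109; consistent

Under the 13:3 hypothesis (Σ ratio = 16, N = 240):
  white: 240 × 13/16 = 195
  colored: 240 × 3/16 = 45
χ² = Σ (O − E)² / E
  white: (197 − 195)² / 195 = 0.0205
  colored: (43 − 45)² / 45 = 0.0889
χ² = 0.0205 + 0.0889 = 0.1094 ≈ 0.109
Degrees of freedom = 2 − 1 = 1; critical value at α = 0.05 is 3.841.
Since 0.109 < 3.841, we fail to reject the null hypothesis — the data are consistent with the 13:3 ratio.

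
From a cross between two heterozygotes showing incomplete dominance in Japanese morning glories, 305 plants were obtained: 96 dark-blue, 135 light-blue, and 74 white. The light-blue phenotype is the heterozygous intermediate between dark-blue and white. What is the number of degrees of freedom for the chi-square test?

With incomplete dominance, a heterozygote × heterozygote cross gives a 1:2:1 phenotypic ratio.
A goodness-of-fit test with 3 phenotype classes has df = 3 − 1 = 2.

2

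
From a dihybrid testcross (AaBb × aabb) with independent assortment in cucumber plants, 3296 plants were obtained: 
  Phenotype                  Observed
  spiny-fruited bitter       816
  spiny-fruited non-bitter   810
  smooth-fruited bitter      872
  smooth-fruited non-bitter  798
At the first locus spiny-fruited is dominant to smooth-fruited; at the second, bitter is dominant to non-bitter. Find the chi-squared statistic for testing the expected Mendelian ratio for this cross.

A dihybrid testcross with independent assortment gives a 1:1:1:1 ratio.
Expected counts for N = 3296 under a 1:1:1:1 ratio (total parts = 4):
  spiny-fruited bitter: 3296 × 1/4 = 824
  spiny-fruited non-bitter: 3296 × 1/4 = 824
  smooth-fruited bitter: 3296 × 1/4 = 824
  smooth-fruited non-bitter: 3296 × 1/4 = 824
χ² = Σ (O − E)² / E
  spiny-fruited bitter: (816 − 824)² / 824 = 0.0777
  spiny-fruited non-bitter: (810 − 824)² / 824 = 0.2379
  smooth-fruited bitter: (872 − 824)² / 824 = 2.7961
  smooth-fruited non-bitter: (798 − 824)² / 824 = 0.8204
χ² = 0.0777 + 0.2379 + 2.7961 + 0.8204 = 3.9321 ≈ 3.932

3.932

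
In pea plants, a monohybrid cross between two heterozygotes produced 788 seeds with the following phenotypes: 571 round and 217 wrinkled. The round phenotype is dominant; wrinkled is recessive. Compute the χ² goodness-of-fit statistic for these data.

For a monohybrid cross between heterozygotes with complete dominance, the expected phenotypic ratio is 3:1.
The 3:1 ratio has 4 parts, so with N = 788 the expected counts are:
  round: 788 × 3/4 = 591
  wrinkled: 788 × 1/4 = 197
χ² = Σ (O − E)² / E
  round: (571 − 591)² / 591 = 0.6768
  wrinkled: (217 − 197)² / 197 = 2.0305
χ² = 0.6768 + 2.0305 = 2.7073 ≈ 2.707

2.707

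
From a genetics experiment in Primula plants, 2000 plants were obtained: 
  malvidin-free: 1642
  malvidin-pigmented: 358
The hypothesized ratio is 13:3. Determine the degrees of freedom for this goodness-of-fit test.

1

A goodness-of-fit test with 2 phenotype classes has df = 2 − 1 = 1.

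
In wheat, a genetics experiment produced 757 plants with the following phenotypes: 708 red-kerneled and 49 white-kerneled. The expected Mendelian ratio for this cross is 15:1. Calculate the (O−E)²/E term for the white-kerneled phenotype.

0.060

Total ratio parts = 16. Expected numbers out of 757:
  red-kerneled: 757 × 15/16 = 709.6875
  white-kerneled: 757 × 1/16 = 47.3125
Contribution of white-kerneled: (49 − 47.3125)² / 47.3125 = 0.0602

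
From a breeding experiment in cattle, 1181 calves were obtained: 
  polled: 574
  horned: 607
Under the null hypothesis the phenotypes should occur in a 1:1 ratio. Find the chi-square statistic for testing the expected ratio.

0.922

The 1:1 ratio has 2 parts, so with N = 1181 the expected counts are:
  polled: 1181 × 1/2 = 590.5
  horned: 1181 × 1/2 = 590.5
χ² = Σ (O − E)² / E
  polled: (574 − 590.5)² / 590.5 = 0.4610
  horned: (607 − 590.5)² / 590.5 = 0.4610
χ² = 0.4610 + 0.4610 = 0.922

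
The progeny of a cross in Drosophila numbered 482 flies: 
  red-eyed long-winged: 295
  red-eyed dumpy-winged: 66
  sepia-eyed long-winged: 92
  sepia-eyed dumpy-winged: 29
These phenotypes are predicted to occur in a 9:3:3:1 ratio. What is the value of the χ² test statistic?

8.748

Expected counts for N = 482 under a 9:3:3:1 ratio (total parts = 16):
  red-eyed long-winged: 482 × 9/16 = 271.125
  red-eyed dumpy-winged: 482 × 3/16 = 90.375
  sepia-eyed long-winged: 482 × 3/16 = 90.375
  sepia-eyed dumpy-winged: 482 × 1/16 = 30.125
χ² = Σ (O − E)² / E
  red-eyed long-winged: (295 − 271.125)² / 271.125 = 2.1024
  red-eyed dumpy-winged: (66 − 90.375)² / 90.375 = 6.5742
  sepia-eyed long-winged: (92 − 90.375)² / 90.375 = 0.0292
  sepia-eyed dumpy-winged: (29 − 30.125)² / 30.125 = 0.0420
χ² = 2.1024 + 6.5742 + 0.0292 + 0.0420 = 8.7478 ≈ 8.748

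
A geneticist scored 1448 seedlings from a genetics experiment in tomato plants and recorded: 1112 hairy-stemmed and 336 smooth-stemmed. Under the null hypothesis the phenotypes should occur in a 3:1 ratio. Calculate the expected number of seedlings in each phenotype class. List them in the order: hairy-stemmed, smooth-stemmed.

Total ratio parts = 4. Expected numbers out of 1448:
  hairy-stemmed: 1448 × 3/4 = 1086
  smooth-stemmed: 1448 × 1/4 = 362

1086, 362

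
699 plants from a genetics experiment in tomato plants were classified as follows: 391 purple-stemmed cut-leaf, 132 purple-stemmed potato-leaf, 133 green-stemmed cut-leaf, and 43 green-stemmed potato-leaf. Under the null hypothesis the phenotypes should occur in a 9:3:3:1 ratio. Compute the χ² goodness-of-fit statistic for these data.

0.058

Expected counts for N = 699 under a 9:3:3:1 ratio (total parts = 16):
  purple-stemmed cut-leaf: 699 × 9/16 = 393.1875
  purple-stemmed potato-leaf: 699 × 3/16 = 131.0625
  green-stemmed cut-leaf: 699 × 3/16 = 131.0625
  green-stemmed potato-leaf: 699 × 1/16 = 43.6875
χ² = Σ (O − E)² / E
  purple-stemmed cut-leaf: (391 − 393.1875)² / 393.1875 = 0.0122
  purple-stemmed potato-leaf: (132 − 131.0625)² / 131.0625 = 0.0067
  green-stemmed cut-leaf: (133 − 131.0625)² / 131.0625 = 0.0286
  green-stemmed potato-leaf: (43 − 43.6875)² / 43.6875 = 0.0108
χ² = 0.0122 + 0.0067 + 0.0286 + 0.0108 = 0.0583 ≈ 0.058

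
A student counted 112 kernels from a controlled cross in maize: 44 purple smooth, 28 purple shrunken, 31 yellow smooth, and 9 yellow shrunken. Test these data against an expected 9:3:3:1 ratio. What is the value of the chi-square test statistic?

Total ratio parts = 16. Expected numbers out of 112:
  purple smooth: 112 × 9/16 = 63
  purple shrunken: 112 × 3/16 = 21
  yellow smooth: 112 × 3/16 = 21
  yellow shrunken: 112 × 1/16 = 7
χ² = Σ (O − E)² / E
  purple smooth: (44 − 63)² / 63 = 5.7302
  purple shrunken: (28 − 21)² / 21 = 2.3333
  yellow smooth: (31 − 21)² / 21 = 4.7619
  yellow shrunken: (9 − 7)² / 7 = 0.5714
χ² = 5.7302 + 2.3333 + 4.7619 + 0.5714 = 13.3968 ≈ 13.397

13.397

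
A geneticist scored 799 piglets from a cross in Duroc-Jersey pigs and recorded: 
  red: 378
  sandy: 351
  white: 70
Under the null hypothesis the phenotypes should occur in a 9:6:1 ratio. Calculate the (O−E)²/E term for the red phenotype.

11.355

Expected counts for N = 799 under a 9:6:1 ratio (total parts = 16):
  red: 799 × 9/16 = 449.4375
  sandy: 799 × 6/16 = 299.625
  white: 799 × 1/16 = 49.9375
Contribution of red: (378 − 449.4375)² / 449.4375 = 11.3549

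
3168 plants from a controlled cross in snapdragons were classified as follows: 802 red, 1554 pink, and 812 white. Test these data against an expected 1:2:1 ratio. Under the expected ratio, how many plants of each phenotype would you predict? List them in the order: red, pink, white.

792, 1584, 792

Under the 1:2:1 hypothesis (Σ ratio = 4, N = 3168):
  red: 3168 × 1/4 = 792
  pink: 3168 × 2/4 = 1584
  white: 3168 × 1/4 = 792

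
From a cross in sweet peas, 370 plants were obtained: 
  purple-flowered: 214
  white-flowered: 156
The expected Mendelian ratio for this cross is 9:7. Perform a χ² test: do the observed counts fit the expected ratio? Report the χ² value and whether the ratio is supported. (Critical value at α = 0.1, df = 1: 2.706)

Total ratio parts = 16. Expected numbers out of 370:
  purple-flowered: 370 × 9/16 = 208.125
  white-flowered: 370 × 7/16 = 161.875
χ² = Σ (O − E)² / E
  purple-flowered: (214 − 208.125)² / 208.125 = 0.1658
  white-flowered: (156 − 161.875)² / 161.875 = 0.2132
χ² = 0.1658 + 0.2132 = 0.379
Degrees of freedom = 2 − 1 = 1; critical value at α = 0.1 is 2.706.
Since 0.379 < 2.706, we fail to reject the null hypothesis — the data are consistent with the 9:7 ratio.

0.379; consistent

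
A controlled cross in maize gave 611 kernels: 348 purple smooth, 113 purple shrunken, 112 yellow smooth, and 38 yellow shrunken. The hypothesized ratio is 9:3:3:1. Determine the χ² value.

The 9:3:3:1 ratio has 16 parts, so with N = 611 the expected counts are:
  purple smooth: 611 × 9/16 = 343.6875
  purple shrunken: 611 × 3/16 = 114.5625
  yellow smooth: 611 × 3/16 = 114.5625
  yellow shrunken: 611 × 1/16 = 38.1875
χ² = Σ (O − E)² / E
  purple smooth: (348 − 343.6875)² / 343.6875 = 0.0541
  purple shrunken: (113 − 114.5625)² / 114.5625 = 0.0213
  yellow smooth: (112 − 114.5625)² / 114.5625 = 0.0573
  yellow shrunken: (38 − 38.1875)² / 38.1875 = 0.0009
χ² = 0.0541 + 0.0213 + 0.0573 + 0.0009 = 0.1336 ≈ 0.134

0.134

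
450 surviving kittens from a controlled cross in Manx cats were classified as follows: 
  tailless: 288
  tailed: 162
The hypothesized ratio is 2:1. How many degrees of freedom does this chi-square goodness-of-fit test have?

A goodness-of-fit test with 2 phenotype classes has df = 2 − 1 = 1.

1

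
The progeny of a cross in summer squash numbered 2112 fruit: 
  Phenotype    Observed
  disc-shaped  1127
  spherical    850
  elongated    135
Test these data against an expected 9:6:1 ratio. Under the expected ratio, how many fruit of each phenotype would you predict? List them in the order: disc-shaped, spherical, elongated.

1188, 792, 132

Under the 9:6:1 hypothesis (Σ ratio = 16, N = 2112):
  disc-shaped: 2112 × 9/16 = 1188
  spherical: 2112 × 6/16 = 792
  elongated: 2112 × 1/16 = 132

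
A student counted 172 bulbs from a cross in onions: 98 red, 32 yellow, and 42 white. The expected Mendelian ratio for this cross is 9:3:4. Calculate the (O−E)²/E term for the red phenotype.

0.016

Expected counts for N = 172 under a 9:3:4 ratio (total parts = 16):
  red: 172 × 9/16 = 96.75
  yellow: 172 × 3/16 = 32.25
  white: 172 × 4/16 = 43
Contribution of red: (98 − 96.75)² / 96.75 = 0.0161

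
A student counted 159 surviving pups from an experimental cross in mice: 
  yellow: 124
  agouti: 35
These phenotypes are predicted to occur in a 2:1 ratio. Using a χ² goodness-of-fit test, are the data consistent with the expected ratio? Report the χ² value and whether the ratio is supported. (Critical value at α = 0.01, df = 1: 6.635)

Expected counts for N = 159 under a 2:1 ratio (total parts = 3):
  yellow: 159 × 2/3 = 106
  agouti: 159 × 1/3 = 53
χ² = Σ (O − E)² / E
  yellow: (124 − 106)² / 106 = 3.0566
  agouti: (35 − 53)² / 53 = 6.1132
χ² = 3.0566 + 6.1132 = 9.1698 ≈ 9.170
Degrees of freedom = 2 − 1 = 1; critical value at α = 0.01 is 6.635.
Since 9.170 > 6.635, we reject the null hypothesis — the data do not fit the 2:1 ratio.

9.170; not consistent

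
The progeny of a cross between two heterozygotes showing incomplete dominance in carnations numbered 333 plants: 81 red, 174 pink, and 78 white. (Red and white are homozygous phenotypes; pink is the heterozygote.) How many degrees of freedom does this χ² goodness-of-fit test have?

2

With incomplete dominance, a heterozygote × heterozygote cross gives a 1:2:1 phenotypic ratio.
A goodness-of-fit test with 3 phenotype classes has df = 3 − 1 = 2.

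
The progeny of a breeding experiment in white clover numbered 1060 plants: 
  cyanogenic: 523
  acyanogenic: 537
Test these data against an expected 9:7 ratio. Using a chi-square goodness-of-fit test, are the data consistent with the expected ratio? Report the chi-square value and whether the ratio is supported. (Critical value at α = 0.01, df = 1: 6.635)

Under the 9:7 hypothesis (Σ ratio = 16, N = 1060):
  cyanogenic: 1060 × 9/16 = 596.25
  acyanogenic: 1060 × 7/16 = 463.75
χ² = Σ (O − E)² / E
  cyanogenic: (523 − 596.25)² / 596.25 = 8.9988
  acyanogenic: (537 − 463.75)² / 463.75 = 11.5699
χ² = 8.9988 + 11.5699 = 20.5687 ≈ 20.569
Degrees of freedom = 2 − 1 = 1; critical value at α = 0.01 is 6.635.
Since 20.569 > 6.635, we reject the null hypothesis — the data do not fit the 9:7 ratio.

20.569; not consistent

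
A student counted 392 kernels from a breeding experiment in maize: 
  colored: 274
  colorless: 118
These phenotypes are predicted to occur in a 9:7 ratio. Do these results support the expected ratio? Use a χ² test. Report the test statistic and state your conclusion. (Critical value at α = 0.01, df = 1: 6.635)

Expected counts for N = 392 under a 9:7 ratio (total parts = 16):
  colored: 392 × 9/16 = 220.5
  colorless: 392 × 7/16 = 171.5
χ² = Σ (O − E)² / E
  colored: (274 − 220.5)² / 220.5 = 12.9807
  colorless: (118 − 171.5)² / 171.5 = 16.6895
χ² = 12.9807 + 16.6895 = 29.6702 ≈ 29.670
Degrees of freedom = 2 − 1 = 1; critical value at α = 0.01 is 6.635.
Since 29.670 > 6.635, we reject the null hypothesis — the data do not fit the 9:7 ratio.

29.670; not consistent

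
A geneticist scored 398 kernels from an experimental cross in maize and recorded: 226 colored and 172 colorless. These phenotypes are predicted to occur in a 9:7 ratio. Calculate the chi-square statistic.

Under the 9:7 hypothesis (Σ ratio = 16, N = 398):
  colored: 398 × 9/16 = 223.875
  colorless: 398 × 7/16 = 174.125
χ² = Σ (O − E)² / E
  colored: (226 − 223.875)² / 223.875 = 0.0202
  colorless: (172 − 174.125)² / 174.125 = 0.0259
χ² = 0.0202 + 0.0259 = 0.0461 ≈ 0.046

0.046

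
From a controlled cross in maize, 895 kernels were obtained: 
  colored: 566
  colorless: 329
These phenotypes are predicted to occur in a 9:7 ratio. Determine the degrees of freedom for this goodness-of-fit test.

A goodness-of-fit test with 2 phenotype classes has df = 2 − 1 = 1.

1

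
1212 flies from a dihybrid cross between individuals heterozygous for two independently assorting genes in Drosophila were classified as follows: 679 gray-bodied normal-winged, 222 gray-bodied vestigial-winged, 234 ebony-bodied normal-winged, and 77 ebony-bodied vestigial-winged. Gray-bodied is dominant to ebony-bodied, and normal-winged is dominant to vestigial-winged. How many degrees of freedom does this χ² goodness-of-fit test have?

A dihybrid F₂ with independent assortment and complete dominance at both loci gives a 9:3:3:1 phenotypic ratio.
A goodness-of-fit test with 4 phenotype classes has df = 4 − 1 = 3.

3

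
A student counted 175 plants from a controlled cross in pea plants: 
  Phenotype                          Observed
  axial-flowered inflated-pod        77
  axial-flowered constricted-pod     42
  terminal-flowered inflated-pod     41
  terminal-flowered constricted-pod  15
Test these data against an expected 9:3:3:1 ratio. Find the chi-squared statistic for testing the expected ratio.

10.793

Under the 9:3:3:1 hypothesis (Σ ratio = 16, N = 175):
  axial-flowered inflated-pod: 175 × 9/16 = 98.4375
  axial-flowered constricted-pod: 175 × 3/16 = 32.8125
  terminal-flowered inflated-pod: 175 × 3/16 = 32.8125
  terminal-flowered constricted-pod: 175 × 1/16 = 10.9375
χ² = Σ (O − E)² / E
  axial-flowered inflated-pod: (77 − 98.4375)² / 98.4375 = 4.6686
  axial-flowered constricted-pod: (42 − 32.8125)² / 32.8125 = 2.5725
  terminal-flowered inflated-pod: (41 − 32.8125)² / 32.8125 = 2.0430
  terminal-flowered constricted-pod: (15 − 10.9375)² / 10.9375 = 1.5089
χ² = 4.6686 + 2.5725 + 2.0430 + 1.5089 = 10.793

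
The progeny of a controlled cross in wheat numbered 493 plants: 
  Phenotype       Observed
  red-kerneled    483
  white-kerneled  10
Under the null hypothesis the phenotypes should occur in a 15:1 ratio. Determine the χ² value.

Under the 15:1 hypothesis (Σ ratio = 16, N = 493):
  red-kerneled: 493 × 15/16 = 462.1875
  white-kerneled: 493 × 1/16 = 30.8125
χ² = Σ (O − E)² / E
  red-kerneled: (483 − 462.1875)² / 462.1875 = 0.9372
  white-kerneled: (10 − 30.8125)² / 30.8125 = 14.0579
χ² = 0.9372 + 14.0579 = 14.9951 ≈ 14.995

14.995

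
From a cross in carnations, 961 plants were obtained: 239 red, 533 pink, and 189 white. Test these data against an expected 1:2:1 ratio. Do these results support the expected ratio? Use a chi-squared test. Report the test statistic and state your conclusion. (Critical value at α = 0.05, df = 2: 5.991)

16.675; not consistent

Total ratio parts = 4. Expected numbers out of 961:
  red: 961 × 1/4 = 240.25
  pink: 961 × 2/4 = 480.5
  white: 961 × 1/4 = 240.25
χ² = Σ (O − E)² / E
  red: (239 − 240.25)² / 240.25 = 0.0065
  pink: (533 − 480.5)² / 480.5 = 5.7362
  white: (189 − 240.25)² / 240.25 = 10.9326
χ² = 0.0065 + 5.7362 + 10.9326 = 16.6753 ≈ 16.675
Degrees of freedom = 3 − 1 = 2; critical value at α = 0.05 is 5.991.
Since 16.675 > 5.991, we reject the null hypothesis — the data do not fit the 1:2:1 ratio.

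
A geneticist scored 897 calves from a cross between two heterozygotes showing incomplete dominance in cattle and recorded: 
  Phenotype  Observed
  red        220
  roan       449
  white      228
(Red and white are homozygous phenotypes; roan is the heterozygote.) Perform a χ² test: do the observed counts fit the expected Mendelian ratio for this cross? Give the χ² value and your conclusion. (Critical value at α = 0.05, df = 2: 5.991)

0.144; consistent

With incomplete dominance, a heterozygote × heterozygote cross gives a 1:2:1 phenotypic ratio.
Total ratio parts = 4. Expected numbers out of 897:
  red: 897 × 1/4 = 224.25
  roan: 897 × 2/4 = 448.5
  white: 897 × 1/4 = 224.25
χ² = Σ (O − E)² / E
  red: (220 − 224.25)² / 224.25 = 0.0805
  roan: (449 − 448.5)² / 448.5 = 0.0006
  white: (228 − 224.25)² / 224.25 = 0.0627
χ² = 0.0805 + 0.0006 + 0.0627 = 0.1438 ≈ 0.144
Degrees of freedom = 3 − 1 = 2; critical value at α = 0.05 is 5.991.
Since 0.144 < 5.991, we fail to reject the null hypothesis — the data are consistent with the 1:2:1 ratio.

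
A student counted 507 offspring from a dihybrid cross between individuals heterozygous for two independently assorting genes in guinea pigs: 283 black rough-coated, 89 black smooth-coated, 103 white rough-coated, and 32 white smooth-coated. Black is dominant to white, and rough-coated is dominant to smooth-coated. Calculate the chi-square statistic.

A dihybrid F₂ with independent assortment and complete dominance at both loci gives a 9:3:3:1 phenotypic ratio.
Under the 9:3:3:1 hypothesis (Σ ratio = 16, N = 507):
  black rough-coated: 507 × 9/16 = 285.1875
  black smooth-coated: 507 × 3/16 = 95.0625
  white rough-coated: 507 × 3/16 = 95.0625
  white smooth-coated: 507 × 1/16 = 31.6875
χ² = Σ (O − E)² / E
  black rough-coated: (283 − 285.1875)² / 285.1875 = 0.0168
  black smooth-coated: (89 − 95.0625)² / 95.0625 = 0.3866
  white rough-coated: (103 − 95.0625)² / 95.0625 = 0.6628
  white smooth-coated: (32 − 31.6875)² / 31.6875 = 0.0031
χ² = 0.0168 + 0.3866 + 0.6628 + 0.0031 = 1.0693 ≈ 1.069

1.069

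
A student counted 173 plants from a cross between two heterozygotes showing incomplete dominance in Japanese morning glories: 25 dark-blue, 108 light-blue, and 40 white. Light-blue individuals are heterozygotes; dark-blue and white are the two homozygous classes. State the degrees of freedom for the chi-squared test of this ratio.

2

With incomplete dominance, a heterozygote × heterozygote cross gives a 1:2:1 phenotypic ratio.
A goodness-of-fit test with 3 phenotype classes has df = 3 − 1 = 2.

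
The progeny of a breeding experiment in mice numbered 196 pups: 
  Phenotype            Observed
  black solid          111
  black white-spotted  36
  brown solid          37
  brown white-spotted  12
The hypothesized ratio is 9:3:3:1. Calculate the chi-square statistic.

The 9:3:3:1 ratio has 16 parts, so with N = 196 the expected counts are:
  black solid: 196 × 9/16 = 110.25
  black white-spotted: 196 × 3/16 = 36.75
  brown solid: 196 × 3/16 = 36.75
  brown white-spotted: 196 × 1/16 = 12.25
χ² = Σ (O − E)² / E
  black solid: (111 − 110.25)² / 110.25 = 0.0051
  black white-spotted: (36 − 36.75)² / 36.75 = 0.0153
  brown solid: (37 − 36.75)² / 36.75 = 0.0017
  brown white-spotted: (12 − 12.25)² / 12.25 = 0.0051
χ² = 0.0051 + 0.0153 + 0.0017 + 0.0051 = 0.0272 ≈ 0.027

0.027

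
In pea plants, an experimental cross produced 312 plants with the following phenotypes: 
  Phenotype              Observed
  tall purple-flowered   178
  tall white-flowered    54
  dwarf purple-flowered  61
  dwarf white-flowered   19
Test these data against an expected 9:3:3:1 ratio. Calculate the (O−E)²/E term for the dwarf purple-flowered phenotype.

Total ratio parts = 16. Expected numbers out of 312:
  tall purple-flowered: 312 × 9/16 = 175.5
  tall white-flowered: 312 × 3/16 = 58.5
  dwarf purple-flowered: 312 × 3/16 = 58.5
  dwarf white-flowered: 312 × 1/16 = 19.5
Contribution of dwarf purple-flowered: (61 − 58.5)² / 58.5 = 0.1068

0.107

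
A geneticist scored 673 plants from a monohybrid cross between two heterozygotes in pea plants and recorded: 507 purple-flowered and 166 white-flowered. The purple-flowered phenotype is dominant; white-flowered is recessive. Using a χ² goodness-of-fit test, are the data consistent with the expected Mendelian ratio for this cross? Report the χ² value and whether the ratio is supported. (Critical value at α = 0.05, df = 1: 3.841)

0.040; consistent

For a monohybrid cross between heterozygotes with complete dominance, the expected phenotypic ratio is 3:1.
Under the 3:1 hypothesis (Σ ratio = 4, N = 673):
  purple-flowered: 673 × 3/4 = 504.75
  white-flowered: 673 × 1/4 = 168.25
χ² = Σ (O − E)² / E
  purple-flowered: (507 − 504.75)² / 504.75 = 0.0100
  white-flowered: (166 − 168.25)² / 168.25 = 0.0301
χ² = 0.0100 + 0.0301 = 0.0401 ≈ 0.040
Degrees of freedom = 2 − 1 = 1; critical value at α = 0.05 is 3.841.
Since 0.040 < 3.841, we fail to reject the null hypothesis — the data are consistent with the 3:1 ratio.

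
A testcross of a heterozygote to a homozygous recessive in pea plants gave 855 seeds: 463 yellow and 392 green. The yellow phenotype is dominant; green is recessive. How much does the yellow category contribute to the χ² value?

2.948

A testcross of a heterozygote (Aa × aa) gives a 1:1 phenotypic ratio.
Total ratio parts = 2. Expected numbers out of 855:
  yellow: 855 × 1/2 = 427.5
  green: 855 × 1/2 = 427.5
Contribution of yellow: (463 − 427.5)² / 427.5 = 2.9480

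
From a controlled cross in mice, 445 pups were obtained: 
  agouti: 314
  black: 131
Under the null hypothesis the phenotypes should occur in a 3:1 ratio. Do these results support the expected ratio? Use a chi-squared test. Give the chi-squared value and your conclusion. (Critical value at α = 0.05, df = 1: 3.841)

4.675; not consistent

The 3:1 ratio has 4 parts, so with N = 445 the expected counts are:
  agouti: 445 × 3/4 = 333.75
  black: 445 × 1/4 = 111.25
χ² = Σ (O − E)² / E
  agouti: (314 − 333.75)² / 333.75 = 1.1687
  black: (131 − 111.25)² / 111.25 = 3.5062
χ² = 1.1687 + 3.5062 = 4.6749 ≈ 4.675
Degrees of freedom = 2 − 1 = 1; critical value at α = 0.05 is 3.841.
Since 4.675 > 3.841, we reject the null hypothesis — the data do not fit the 3:1 ratio.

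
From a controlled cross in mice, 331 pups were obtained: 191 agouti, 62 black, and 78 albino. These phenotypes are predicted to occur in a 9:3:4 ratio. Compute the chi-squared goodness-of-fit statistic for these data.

0.397

Total ratio parts = 16. Expected numbers out of 331:
  agouti: 331 × 9/16 = 186.1875
  black: 331 × 3/16 = 62.0625
  albino: 331 × 4/16 = 82.75
χ² = Σ (O − E)² / E
  agouti: (191 − 186.1875)² / 186.1875 = 0.1244
  black: (62 − 62.0625)² / 62.0625 = 0.0001
  albino: (78 − 82.75)² / 82.75 = 0.2727
χ² = 0.1244 + 0.0001 + 0.2727 = 0.3972 ≈ 0.397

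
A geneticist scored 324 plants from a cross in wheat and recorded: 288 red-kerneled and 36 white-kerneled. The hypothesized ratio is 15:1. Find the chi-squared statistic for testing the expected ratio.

Under the 15:1 hypothesis (Σ ratio = 16, N = 324):
  red-kerneled: 324 × 15/16 = 303.75
  white-kerneled: 324 × 1/16 = 20.25
χ² = Σ (O − E)² / E
  red-kerneled: (288 − 303.75)² / 303.75 = 0.8167
  white-kerneled: (36 − 20.25)² / 20.25 = 12.2500
χ² = 0.8167 + 12.2500 = 13.0667 ≈ 13.067

13.067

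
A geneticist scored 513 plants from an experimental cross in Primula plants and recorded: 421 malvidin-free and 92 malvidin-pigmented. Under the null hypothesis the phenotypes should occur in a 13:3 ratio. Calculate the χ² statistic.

0.224

The 13:3 ratio has 16 parts, so with N = 513 the expected counts are:
  malvidin-free: 513 × 13/16 = 416.8125
  malvidin-pigmented: 513 × 3/16 = 96.1875
χ² = Σ (O − E)² / E
  malvidin-free: (421 − 416.8125)² / 416.8125 = 0.0421
  malvidin-pigmented: (92 − 96.1875)² / 96.1875 = 0.1823
χ² = 0.0421 + 0.1823 = 0.2244 ≈ 0.224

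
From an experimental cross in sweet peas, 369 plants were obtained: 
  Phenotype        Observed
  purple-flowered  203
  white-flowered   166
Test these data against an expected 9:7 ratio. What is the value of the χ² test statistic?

0.229

Expected counts for N = 369 under a 9:7 ratio (total parts = 16):
  purple-flowered: 369 × 9/16 = 207.5625
  white-flowered: 369 × 7/16 = 161.4375
χ² = Σ (O − E)² / E
  purple-flowered: (203 − 207.5625)² / 207.5625 = 0.1003
  white-flowered: (166 − 161.4375)² / 161.4375 = 0.1289
χ² = 0.1003 + 0.1289 = 0.2292 ≈ 0.229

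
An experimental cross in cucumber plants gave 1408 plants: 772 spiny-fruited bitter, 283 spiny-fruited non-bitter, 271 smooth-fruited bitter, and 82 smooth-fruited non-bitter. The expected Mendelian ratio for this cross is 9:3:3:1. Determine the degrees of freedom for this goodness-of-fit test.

A goodness-of-fit test with 4 phenotype classes has df = 4 − 1 = 3.

3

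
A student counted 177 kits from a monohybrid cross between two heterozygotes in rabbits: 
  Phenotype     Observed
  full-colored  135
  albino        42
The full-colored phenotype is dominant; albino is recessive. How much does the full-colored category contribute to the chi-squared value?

For a monohybrid cross between heterozygotes with complete dominance, the expected phenotypic ratio is 3:1.
Total ratio parts = 4. Expected numbers out of 177:
  full-colored: 177 × 3/4 = 132.75
  albino: 177 × 1/4 = 44.25
Contribution of full-colored: (135 − 132.75)² / 132.75 = 0.0381

0.038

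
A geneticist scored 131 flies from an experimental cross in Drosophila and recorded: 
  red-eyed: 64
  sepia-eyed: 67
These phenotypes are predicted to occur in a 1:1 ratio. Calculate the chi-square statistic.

The 1:1 ratio has 2 parts, so with N = 131 the expected counts are:
  red-eyed: 131 × 1/2 = 65.5
  sepia-eyed: 131 × 1/2 = 65.5
χ² = Σ (O − E)² / E
  red-eyed: (64 − 65.5)² / 65.5 = 0.0344
  sepia-eyed: (67 − 65.5)² / 65.5 = 0.0344
χ² = 0.0344 + 0.0344 = 0.0688 ≈ 0.069

0.069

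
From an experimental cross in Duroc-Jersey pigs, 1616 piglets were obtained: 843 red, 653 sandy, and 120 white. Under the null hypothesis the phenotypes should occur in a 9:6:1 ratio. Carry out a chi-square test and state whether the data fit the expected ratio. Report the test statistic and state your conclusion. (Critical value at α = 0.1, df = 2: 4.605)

12.012; not consistent

Total ratio parts = 16. Expected numbers out of 1616:
  red: 1616 × 9/16 = 909
  sandy: 1616 × 6/16 = 606
  white: 1616 × 1/16 = 101
χ² = Σ (O − E)² / E
  red: (843 − 909)² / 909 = 4.7921
  sandy: (653 − 606)² / 606 = 3.6452
  white: (120 − 101)² / 101 = 3.5743
χ² = 4.7921 + 3.6452 + 3.5743 = 12.0116 ≈ 12.012
Degrees of freedom = 3 − 1 = 2; critical value at α = 0.1 is 4.605.
Since 12.012 > 4.605, we reject the null hypothesis — the data do not fit the 9:6:1 ratio.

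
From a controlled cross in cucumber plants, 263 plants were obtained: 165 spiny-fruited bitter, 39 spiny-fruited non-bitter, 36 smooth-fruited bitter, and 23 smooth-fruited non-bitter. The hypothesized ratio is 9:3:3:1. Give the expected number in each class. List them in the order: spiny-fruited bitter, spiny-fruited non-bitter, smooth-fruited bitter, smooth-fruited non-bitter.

Under the 9:3:3:1 hypothesis (Σ ratio = 16, N = 263):
  spiny-fruited bitter: 263 × 9/16 = 147.9375
  spiny-fruited non-bitter: 263 × 3/16 = 49.3125
  smooth-fruited bitter: 263 × 3/16 = 49.3125
  smooth-fruited non-bitter: 263 × 1/16 = 16.4375

147.9375, 49.3125, 49.3125, 16.4375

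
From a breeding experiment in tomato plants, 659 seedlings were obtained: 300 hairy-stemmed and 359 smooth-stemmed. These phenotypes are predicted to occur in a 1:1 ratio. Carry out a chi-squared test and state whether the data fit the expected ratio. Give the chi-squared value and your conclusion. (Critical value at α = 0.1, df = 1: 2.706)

5.282; not consistent

The 1:1 ratio has 2 parts, so with N = 659 the expected counts are:
  hairy-stemmed: 659 × 1/2 = 329.5
  smooth-stemmed: 659 × 1/2 = 329.5
χ² = Σ (O − E)² / E
  hairy-stemmed: (300 − 329.5)² / 329.5 = 2.6411
  smooth-stemmed: (359 − 329.5)² / 329.5 = 2.6411
χ² = 2.6411 + 2.6411 = 5.2822 ≈ 5.282
Degrees of freedom = 2 − 1 = 1; critical value at α = 0.1 is 2.706.
Since 5.282 > 2.706, we reject the null hypothesis — the data do not fit the 1:1 ratio.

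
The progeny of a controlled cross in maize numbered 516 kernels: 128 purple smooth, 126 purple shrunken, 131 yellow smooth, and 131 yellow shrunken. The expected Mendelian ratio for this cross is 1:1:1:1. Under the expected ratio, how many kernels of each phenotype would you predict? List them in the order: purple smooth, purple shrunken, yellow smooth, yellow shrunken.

Total ratio parts = 4. Expected numbers out of 516:
  purple smooth: 516 × 1/4 = 129
  purple shrunken: 516 × 1/4 = 129
  yellow smooth: 516 × 1/4 = 129
  yellow shrunken: 516 × 1/4 = 129

129, 129, 129, 129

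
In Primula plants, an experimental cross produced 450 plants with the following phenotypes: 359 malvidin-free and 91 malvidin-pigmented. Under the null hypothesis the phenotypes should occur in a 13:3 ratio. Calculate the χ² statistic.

Expected counts for N = 450 under a 13:3 ratio (total parts = 16):
  malvidin-free: 450 × 13/16 = 365.625
  malvidin-pigmented: 450 × 3/16 = 84.375
χ² = Σ (O − E)² / E
  malvidin-free: (359 − 365.625)² / 365.625 = 0.1200
  malvidin-pigmented: (91 − 84.375)² / 84.375 = 0.5202
χ² = 0.1200 + 0.5202 = 0.6402 ≈ 0.640

0.640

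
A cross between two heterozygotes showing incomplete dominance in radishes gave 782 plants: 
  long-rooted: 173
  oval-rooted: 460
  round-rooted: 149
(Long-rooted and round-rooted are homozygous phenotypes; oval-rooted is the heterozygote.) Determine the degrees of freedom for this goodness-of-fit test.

With incomplete dominance, a heterozygote × heterozygote cross gives a 1:2:1 phenotypic ratio.
A goodness-of-fit test with 3 phenotype classes has df = 3 − 1 = 2.

2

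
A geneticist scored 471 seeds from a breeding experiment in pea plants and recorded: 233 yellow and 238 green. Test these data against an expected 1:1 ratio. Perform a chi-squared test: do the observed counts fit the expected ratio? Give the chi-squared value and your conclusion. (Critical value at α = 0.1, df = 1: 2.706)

0.053; consistent

Under the 1:1 hypothesis (Σ ratio = 2, N = 471):
  yellow: 471 × 1/2 = 235.5
  green: 471 × 1/2 = 235.5
χ² = Σ (O − E)² / E
  yellow: (233 − 235.5)² / 235.5 = 0.0265
  green: (238 − 235.5)² / 235.5 = 0.0265
χ² = 0.0265 + 0.0265 = 0.053
Degrees of freedom = 2 − 1 = 1; critical value at α = 0.1 is 2.706.
Since 0.053 < 2.706, we fail to reject the null hypothesis — the data are consistent with the 1:1 ratio.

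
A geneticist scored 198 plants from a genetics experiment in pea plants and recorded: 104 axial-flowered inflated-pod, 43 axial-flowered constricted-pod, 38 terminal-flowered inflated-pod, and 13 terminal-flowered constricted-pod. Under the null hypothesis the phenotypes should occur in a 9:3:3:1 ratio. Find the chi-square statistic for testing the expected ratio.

1.470

Under the 9:3:3:1 hypothesis (Σ ratio = 16, N = 198):
  axial-flowered inflated-pod: 198 × 9/16 = 111.375
  axial-flowered constricted-pod: 198 × 3/16 = 37.125
  terminal-flowered inflated-pod: 198 × 3/16 = 37.125
  terminal-flowered constricted-pod: 198 × 1/16 = 12.375
χ² = Σ (O − E)² / E
  axial-flowered inflated-pod: (104 − 111.375)² / 111.375 = 0.4884
  axial-flowered constricted-pod: (43 − 37.125)² / 37.125 = 0.9297
  terminal-flowered inflated-pod: (38 − 37.125)² / 37.125 = 0.0206
  terminal-flowered constricted-pod: (13 − 12.375)² / 12.375 = 0.0316
χ² = 0.4884 + 0.9297 + 0.0206 + 0.0316 = 1.4703 ≈ 1.470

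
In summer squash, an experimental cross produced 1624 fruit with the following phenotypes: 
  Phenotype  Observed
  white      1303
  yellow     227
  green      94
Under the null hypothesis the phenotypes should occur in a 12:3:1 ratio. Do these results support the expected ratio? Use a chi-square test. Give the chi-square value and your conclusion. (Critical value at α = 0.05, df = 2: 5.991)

Expected counts for N = 1624 under a 12:3:1 ratio (total parts = 16):
  white: 1624 × 12/16 = 1218
  yellow: 1624 × 3/16 = 304.5
  green: 1624 × 1/16 = 101.5
χ² = Σ (O − E)² / E
  white: (1303 − 1218)² / 1218 = 5.9319
  yellow: (227 − 304.5)² / 304.5 = 19.7250
  green: (94 − 101.5)² / 101.5 = 0.5542
χ² = 5.9319 + 19.7250 + 0.5542 = 26.2111 ≈ 26.211
Degrees of freedom = 3 − 1 = 2; critical value at α = 0.05 is 5.991.
Since 26.211 > 5.991, we reject the null hypothesis — the data do not fit the 12:3:1 ratio.

26.211; not consistent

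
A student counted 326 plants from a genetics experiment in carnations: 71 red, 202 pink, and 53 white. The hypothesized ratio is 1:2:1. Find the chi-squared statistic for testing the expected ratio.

20.650

Expected counts for N = 326 under a 1:2:1 ratio (total parts = 4):
  red: 326 × 1/4 = 81.5
  pink: 326 × 2/4 = 163
  white: 326 × 1/4 = 81.5
χ² = Σ (O − E)² / E
  red: (71 − 81.5)² / 81.5 = 1.3528
  pink: (202 − 163)² / 163 = 9.3313
  white: (53 − 81.5)² / 81.5 = 9.9663
χ² = 1.3528 + 9.3313 + 9.9663 = 20.6504 ≈ 20.650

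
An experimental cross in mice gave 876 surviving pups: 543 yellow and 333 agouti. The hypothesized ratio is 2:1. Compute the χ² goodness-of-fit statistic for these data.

8.635

Expected counts for N = 876 under a 2:1 ratio (total parts = 3):
  yellow: 876 × 2/3 = 584
  agouti: 876 × 1/3 = 292
χ² = Σ (O − E)² / E
  yellow: (543 − 584)² / 584 = 2.8784
  agouti: (333 − 292)² / 292 = 5.7568
χ² = 2.8784 + 5.7568 = 8.6352 ≈ 8.635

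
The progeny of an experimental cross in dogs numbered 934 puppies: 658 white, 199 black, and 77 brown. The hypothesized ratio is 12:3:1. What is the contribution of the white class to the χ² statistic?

2.579

The 12:3:1 ratio has 16 parts, so with N = 934 the expected counts are:
  white: 934 × 12/16 = 700.5
  black: 934 × 3/16 = 175.125
  brown: 934 × 1/16 = 58.375
Contribution of white: (658 − 700.5)² / 700.5 = 2.5785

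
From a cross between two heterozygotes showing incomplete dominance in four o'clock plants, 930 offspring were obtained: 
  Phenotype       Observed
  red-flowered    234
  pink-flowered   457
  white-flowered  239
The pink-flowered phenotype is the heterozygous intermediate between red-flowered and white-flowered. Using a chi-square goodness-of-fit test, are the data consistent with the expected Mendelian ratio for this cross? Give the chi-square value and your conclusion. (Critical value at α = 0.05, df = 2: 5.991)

0.329; consistent

With incomplete dominance, a heterozygote × heterozygote cross gives a 1:2:1 phenotypic ratio.
Expected counts for N = 930 under a 1:2:1 ratio (total parts = 4):
  red-flowered: 930 × 1/4 = 232.5
  pink-flowered: 930 × 2/4 = 465
  white-flowered: 930 × 1/4 = 232.5
χ² = Σ (O − E)² / E
  red-flowered: (234 − 232.5)² / 232.5 = 0.0097
  pink-flowered: (457 − 465)² / 465 = 0.1376
  white-flowered: (239 − 232.5)² / 232.5 = 0.1817
χ² = 0.0097 + 0.1376 + 0.1817 = 0.329
Degrees of freedom = 3 − 1 = 2; critical value at α = 0.05 is 5.991.
Since 0.329 < 5.991, we fail to reject the null hypothesis — the data are consistent with the 1:2:1 ratio.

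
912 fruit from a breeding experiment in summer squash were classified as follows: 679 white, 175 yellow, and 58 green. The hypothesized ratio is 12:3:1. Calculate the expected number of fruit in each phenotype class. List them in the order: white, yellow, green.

684, 171, 57

Under the 12:3:1 hypothesis (Σ ratio = 16, N = 912):
  white: 912 × 12/16 = 684
  yellow: 912 × 3/16 = 171
  green: 912 × 1/16 = 57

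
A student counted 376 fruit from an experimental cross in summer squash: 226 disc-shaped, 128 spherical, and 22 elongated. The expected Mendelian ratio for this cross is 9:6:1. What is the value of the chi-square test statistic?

2.288

The 9:6:1 ratio has 16 parts, so with N = 376 the expected counts are:
  disc-shaped: 376 × 9/16 = 211.5
  spherical: 376 × 6/16 = 141
  elongated: 376 × 1/16 = 23.5
χ² = Σ (O − E)² / E
  disc-shaped: (226 − 211.5)² / 211.5 = 0.9941
  spherical: (128 − 141)² / 141 = 1.1986
  elongated: (22 − 23.5)² / 23.5 = 0.0957
χ² = 0.9941 + 1.1986 + 0.0957 = 2.2884 ≈ 2.288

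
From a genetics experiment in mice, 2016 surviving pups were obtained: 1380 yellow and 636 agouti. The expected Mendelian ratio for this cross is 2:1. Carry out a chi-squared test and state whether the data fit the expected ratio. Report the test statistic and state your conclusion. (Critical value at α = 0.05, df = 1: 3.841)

The 2:1 ratio has 3 parts, so with N = 2016 the expected counts are:
  yellow: 2016 × 2/3 = 1344
  agouti: 2016 × 1/3 = 672
χ² = Σ (O − E)² / E
  yellow: (1380 − 1344)² / 1344 = 0.9643
  agouti: (636 − 672)² / 672 = 1.9286
χ² = 0.9643 + 1.9286 = 2.8929 ≈ 2.893
Degrees of freedom = 2 − 1 = 1; critical value at α = 0.05 is 3.841.
Since 2.893 < 3.841, we fail to reject the null hypothesis — the data are consistent with the 2:1 ratio.

2.893; consistent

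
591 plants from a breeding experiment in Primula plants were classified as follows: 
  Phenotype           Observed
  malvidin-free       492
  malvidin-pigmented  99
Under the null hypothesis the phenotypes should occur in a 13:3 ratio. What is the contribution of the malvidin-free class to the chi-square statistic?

Under the 13:3 hypothesis (Σ ratio = 16, N = 591):
  malvidin-free: 591 × 13/16 = 480.1875
  malvidin-pigmented: 591 × 3/16 = 110.8125
Contribution of malvidin-free: (492 − 480.1875)² / 480.1875 = 0.2906

0.291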